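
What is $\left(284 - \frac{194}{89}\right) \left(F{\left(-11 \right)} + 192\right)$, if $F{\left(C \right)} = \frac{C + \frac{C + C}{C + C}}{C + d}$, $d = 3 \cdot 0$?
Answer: $\frac{53224004}{979} \approx 54366.0$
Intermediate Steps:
$d = 0$
$F{\left(C \right)} = \frac{1 + C}{C}$ ($F{\left(C \right)} = \frac{C + \frac{C + C}{C + C}}{C + 0} = \frac{C + \frac{2 C}{2 C}}{C} = \frac{C + 2 C \frac{1}{2 C}}{C} = \frac{C + 1}{C} = \frac{1 + C}{C}$)
$\left(284 - \frac{194}{89}\right) \left(F{\left(-11 \right)} + 192\right) = \left(284 - \frac{194}{89}\right) \left(\frac{1 - 11}{-11} + 192\right) = \left(284 - \frac{194}{89}\right) \left(\left(- \frac{1}{11}\right) \left(-10\right) + 192\right) = \left(284 - \frac{194}{89}\right) \left(\frac{10}{11} + 192\right) = \frac{25082}{89} \cdot \frac{2122}{11} = \frac{53224004}{979}$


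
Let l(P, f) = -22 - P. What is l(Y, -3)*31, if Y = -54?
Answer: 992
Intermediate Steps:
l(Y, -3)*31 = (-22 - 1*(-54))*31 = (-22 + 54)*31 = 32*31 = 992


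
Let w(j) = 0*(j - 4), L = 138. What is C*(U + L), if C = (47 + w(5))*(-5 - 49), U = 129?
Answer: -677646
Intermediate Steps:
w(j) = 0 (w(j) = 0*(-4 + j) = 0)
C = -2538 (C = (47 + 0)*(-5 - 49) = 47*(-54) = -2538)
C*(U + L) = -2538*(129 + 138) = -2538*267 = -677646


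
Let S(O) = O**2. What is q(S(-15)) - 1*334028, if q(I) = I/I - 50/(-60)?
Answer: -2004157/6 ≈ -3.3403e+5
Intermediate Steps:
q(I) = 11/6 (q(I) = 1 - 50*(-1/60) = 1 + 5/6 = 11/6)
q(S(-15)) - 1*334028 = 11/6 - 1*334028 = 11/6 - 334028 = -2004157/6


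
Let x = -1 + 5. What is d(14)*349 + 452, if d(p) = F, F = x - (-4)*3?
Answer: 6036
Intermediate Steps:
x = 4
F = 16 (F = 4 - (-4)*3 = 4 - 1*(-12) = 4 + 12 = 16)
d(p) = 16
d(14)*349 + 452 = 16*349 + 452 = 5584 + 452 = 6036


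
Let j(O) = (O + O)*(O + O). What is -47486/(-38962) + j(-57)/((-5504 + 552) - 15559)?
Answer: 25979733/44397199 ≈ 0.58517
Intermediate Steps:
j(O) = 4*O² (j(O) = (2*O)*(2*O) = 4*O²)
-47486/(-38962) + j(-57)/((-5504 + 552) - 15559) = -47486/(-38962) + (4*(-57)²)/((-5504 + 552) - 15559) = -47486*(-1/38962) + (4*3249)/(-4952 - 15559) = 23743/19481 + 12996/(-20511) = 23743/19481 + 12996*(-1/20511) = 23743/19481 - 1444/2279 = 25979733/44397199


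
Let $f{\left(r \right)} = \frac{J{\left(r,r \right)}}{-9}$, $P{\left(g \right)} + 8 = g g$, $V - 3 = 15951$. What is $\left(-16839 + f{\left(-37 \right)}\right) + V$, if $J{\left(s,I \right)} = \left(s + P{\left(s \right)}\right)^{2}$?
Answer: $- \frac{1760941}{9} \approx -1.9566 \cdot 10^{5}$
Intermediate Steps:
$V = 15954$ ($V = 3 + 15951 = 15954$)
$P{\left(g \right)} = -8 + g^{2}$ ($P{\left(g \right)} = -8 + g g = -8 + g^{2}$)
$J{\left(s,I \right)} = \left(-8 + s + s^{2}\right)^{2}$ ($J{\left(s,I \right)} = \left(s + \left(-8 + s^{2}\right)\right)^{2} = \left(-8 + s + s^{2}\right)^{2}$)
$f{\left(r \right)} = - \frac{\left(-8 + r + r^{2}\right)^{2}}{9}$ ($f{\left(r \right)} = \frac{\left(-8 + r + r^{2}\right)^{2}}{-9} = \left(-8 + r + r^{2}\right)^{2} \left(- \frac{1}{9}\right) = - \frac{\left(-8 + r + r^{2}\right)^{2}}{9}$)
$\left(-16839 + f{\left(-37 \right)}\right) + V = \left(-16839 - \frac{\left(-8 - 37 + \left(-37\right)^{2}\right)^{2}}{9}\right) + 15954 = \left(-16839 - \frac{\left(-8 - 37 + 1369\right)^{2}}{9}\right) + 15954 = \left(-16839 - \frac{1324^{2}}{9}\right) + 15954 = \left(-16839 - \frac{1752976}{9}\right) + 15954 = - \frac{1904527}{9} + 15954 = - \frac{1760941}{9}$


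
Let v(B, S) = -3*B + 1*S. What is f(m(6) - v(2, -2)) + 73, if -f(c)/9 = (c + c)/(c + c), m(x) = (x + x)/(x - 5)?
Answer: 64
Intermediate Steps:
m(x) = 2*x/(-5 + x) (m(x) = (2*x)/(-5 + x) = 2*x/(-5 + x))
v(B, S) = S - 3*B (v(B, S) = -3*B + S = S - 3*B)
f(c) = -9 (f(c) = -9*(c + c)/(c + c) = -9*2*c/(2*c) = -9*2*c*1/(2*c) = -9*1 = -9)
f(m(6) - v(2, -2)) + 73 = -9 + 73 = 64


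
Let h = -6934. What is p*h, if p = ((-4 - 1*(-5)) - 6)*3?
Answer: 104010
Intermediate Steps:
p = -15 (p = ((-4 + 5) - 6)*3 = (1 - 6)*3 = -5*3 = -15)
p*h = -15*(-6934) = 104010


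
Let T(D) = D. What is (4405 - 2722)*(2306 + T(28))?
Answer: 3928122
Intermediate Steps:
(4405 - 2722)*(2306 + T(28)) = (4405 - 2722)*(2306 + 28) = 1683*2334 = 3928122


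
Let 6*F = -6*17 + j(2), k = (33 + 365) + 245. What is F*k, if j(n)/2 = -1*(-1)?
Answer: -32150/3 ≈ -10717.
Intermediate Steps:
j(n) = 2 (j(n) = 2*(-1*(-1)) = 2*1 = 2)
k = 643 (k = 398 + 245 = 643)
F = -50/3 (F = (-6*17 + 2)/6 = (-102 + 2)/6 = (⅙)*(-100) = -50/3 ≈ -16.667)
F*k = -50/3*643 = -32150/3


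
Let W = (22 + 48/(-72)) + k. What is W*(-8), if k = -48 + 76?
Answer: -1184/3 ≈ -394.67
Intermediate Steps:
k = 28
W = 148/3 (W = (22 + 48/(-72)) + 28 = (22 + 48*(-1/72)) + 28 = (22 - 2/3) + 28 = 64/3 + 28 = 148/3 ≈ 49.333)
W*(-8) = (148/3)*(-8) = -1184/3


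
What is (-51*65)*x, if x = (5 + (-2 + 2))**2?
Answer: -82875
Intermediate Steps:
x = 25 (x = (5 + 0)**2 = 5**2 = 25)
(-51*65)*x = -51*65*25 = -3315*25 = -82875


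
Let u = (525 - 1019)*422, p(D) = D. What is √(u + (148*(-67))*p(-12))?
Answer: 2*I*√22369 ≈ 299.13*I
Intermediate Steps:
u = -208468 (u = -494*422 = -208468)
√(u + (148*(-67))*p(-12)) = √(-208468 + (148*(-67))*(-12)) = √(-208468 - 9916*(-12)) = √(-208468 + 118992) = √(-89476) = 2*I*√22369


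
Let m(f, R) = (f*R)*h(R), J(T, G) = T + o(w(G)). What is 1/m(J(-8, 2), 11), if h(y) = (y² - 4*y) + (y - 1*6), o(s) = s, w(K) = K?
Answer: -1/5412 ≈ -0.00018477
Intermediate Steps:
h(y) = -6 + y² - 3*y (h(y) = (y² - 4*y) + (y - 6) = (y² - 4*y) + (-6 + y) = -6 + y² - 3*y)
J(T, G) = G + T (J(T, G) = T + G = G + T)
m(f, R) = R*f*(-6 + R² - 3*R) (m(f, R) = (f*R)*(-6 + R² - 3*R) = (R*f)*(-6 + R² - 3*R) = R*f*(-6 + R² - 3*R))
1/m(J(-8, 2), 11) = 1/(11*(2 - 8)*(-6 + 11² - 3*11)) = 1/(11*(-6)*(-6 + 121 - 33)) = 1/(11*(-6)*82) = 1/(-5412) = -1/5412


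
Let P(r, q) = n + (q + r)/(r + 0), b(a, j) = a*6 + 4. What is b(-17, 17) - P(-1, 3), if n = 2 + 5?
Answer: -103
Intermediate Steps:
n = 7
b(a, j) = 4 + 6*a (b(a, j) = 6*a + 4 = 4 + 6*a)
P(r, q) = 7 + (q + r)/r (P(r, q) = 7 + (q + r)/(r + 0) = 7 + (q + r)/r)
b(-17, 17) - P(-1, 3) = (4 + 6*(-17)) - (8 + 3/(-1)) = (4 - 102) - (8 + 3*(-1)) = -98 - (8 - 3) = -98 - 1*5 = -98 - 5 = -103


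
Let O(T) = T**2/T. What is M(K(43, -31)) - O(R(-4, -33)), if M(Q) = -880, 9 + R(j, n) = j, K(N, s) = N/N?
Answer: -867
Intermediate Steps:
K(N, s) = 1
R(j, n) = -9 + j
O(T) = T
M(K(43, -31)) - O(R(-4, -33)) = -880 - (-9 - 4) = -880 - 1*(-13) = -880 + 13 = -867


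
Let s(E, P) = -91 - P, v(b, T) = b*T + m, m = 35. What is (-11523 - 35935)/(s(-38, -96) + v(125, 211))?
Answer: -47458/26415 ≈ -1.7966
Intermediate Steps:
v(b, T) = 35 + T*b (v(b, T) = b*T + 35 = T*b + 35 = 35 + T*b)
(-11523 - 35935)/(s(-38, -96) + v(125, 211)) = (-11523 - 35935)/((-91 - 1*(-96)) + (35 + 211*125)) = -47458/((-91 + 96) + (35 + 26375)) = -47458/(5 + 26410) = -47458/26415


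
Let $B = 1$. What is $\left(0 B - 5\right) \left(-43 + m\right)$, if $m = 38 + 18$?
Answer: $-65$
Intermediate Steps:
$m = 56$
$\left(0 B - 5\right) \left(-43 + m\right) = \left(0 \cdot 1 - 5\right) \left(-43 + 56\right) = \left(0 - 5\right) 13 = \left(-5\right) 13 = -65$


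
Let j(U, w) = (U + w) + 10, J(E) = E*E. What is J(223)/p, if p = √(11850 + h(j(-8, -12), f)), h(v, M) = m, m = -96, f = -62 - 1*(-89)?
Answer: 49729*√1306/3918 ≈ 458.69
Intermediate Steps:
J(E) = E²
j(U, w) = 10 + U + w
f = 27 (f = -62 + 89 = 27)
h(v, M) = -96
p = 3*√1306 (p = √(11850 - 96) = √11754 = 3*√1306 ≈ 108.42)
J(223)/p = 223²/((3*√1306)) = 49729*(√1306/3918) = 49729*√1306/3918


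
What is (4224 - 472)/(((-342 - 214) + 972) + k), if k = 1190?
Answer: 1876/803 ≈ 2.3362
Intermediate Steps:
(4224 - 472)/(((-342 - 214) + 972) + k) = (4224 - 472)/(((-342 - 214) + 972) + 1190) = 3752/((-556 + 972) + 1190) = 3752/(416 + 1190) = 3752/1606 = 3752*(1/1606) = 1876/803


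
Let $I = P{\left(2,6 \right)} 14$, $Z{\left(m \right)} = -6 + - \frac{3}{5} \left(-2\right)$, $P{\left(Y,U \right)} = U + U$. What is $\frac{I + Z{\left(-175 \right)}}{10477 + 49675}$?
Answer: $\frac{102}{37595} \approx 0.0027131$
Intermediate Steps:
$P{\left(Y,U \right)} = 2 U$
$Z{\left(m \right)} = - \frac{24}{5}$ ($Z{\left(m \right)} = -6 + \left(-3\right) \frac{1}{5} \left(-2\right) = -6 - - \frac{6}{5} = -6 + \frac{6}{5} = - \frac{24}{5}$)
$I = 168$ ($I = 2 \cdot 6 \cdot 14 = 12 \cdot 14 = 168$)
$\frac{I + Z{\left(-175 \right)}}{10477 + 49675} = \frac{168 - \frac{24}{5}}{10477 + 49675} = \frac{816}{5 \cdot 60152} = \frac{816}{5} \cdot \frac{1}{60152} = \frac{102}{37595}$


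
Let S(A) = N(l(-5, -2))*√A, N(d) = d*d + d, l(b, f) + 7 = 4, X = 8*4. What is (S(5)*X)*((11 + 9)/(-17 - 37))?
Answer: -640*√5/9 ≈ -159.01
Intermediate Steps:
X = 32
l(b, f) = -3 (l(b, f) = -7 + 4 = -3)
N(d) = d + d² (N(d) = d² + d = d + d²)
S(A) = 6*√A (S(A) = (-3*(1 - 3))*√A = (-3*(-2))*√A = 6*√A)
(S(5)*X)*((11 + 9)/(-17 - 37)) = ((6*√5)*32)*((11 + 9)/(-17 - 37)) = (192*√5)*(20/(-54)) = (192*√5)*(20*(-1/54)) = (192*√5)*(-10/27) = -640*√5/9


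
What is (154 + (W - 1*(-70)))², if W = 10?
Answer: 54756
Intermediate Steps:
(154 + (W - 1*(-70)))² = (154 + (10 - 1*(-70)))² = (154 + (10 + 70))² = (154 + 80)² = 234² = 54756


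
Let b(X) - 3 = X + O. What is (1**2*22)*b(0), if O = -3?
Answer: 0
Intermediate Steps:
b(X) = X (b(X) = 3 + (X - 3) = 3 + (-3 + X) = X)
(1**2*22)*b(0) = (1**2*22)*0 = (1*22)*0 = 22*0 = 0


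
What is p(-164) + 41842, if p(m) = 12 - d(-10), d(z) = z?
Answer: 41864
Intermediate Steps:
p(m) = 22 (p(m) = 12 - 1*(-10) = 12 + 10 = 22)
p(-164) + 41842 = 22 + 41842 = 41864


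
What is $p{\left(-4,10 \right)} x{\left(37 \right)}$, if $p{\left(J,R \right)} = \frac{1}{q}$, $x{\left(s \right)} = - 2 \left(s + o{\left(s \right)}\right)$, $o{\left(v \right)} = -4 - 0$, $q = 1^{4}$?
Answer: $-66$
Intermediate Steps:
$q = 1$
$o{\left(v \right)} = -4$ ($o{\left(v \right)} = -4 + 0 = -4$)
$x{\left(s \right)} = 8 - 2 s$ ($x{\left(s \right)} = - 2 \left(s - 4\right) = - 2 \left(-4 + s\right) = 8 - 2 s$)
$p{\left(J,R \right)} = 1$ ($p{\left(J,R \right)} = 1^{-1} = 1$)
$p{\left(-4,10 \right)} x{\left(37 \right)} = 1 \left(8 - 74\right) = 1 \left(-66\right) = -66$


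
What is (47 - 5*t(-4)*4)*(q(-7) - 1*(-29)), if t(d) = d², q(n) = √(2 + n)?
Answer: -7917 - 273*I*√5 ≈ -7917.0 - 610.45*I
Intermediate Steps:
(47 - 5*t(-4)*4)*(q(-7) - 1*(-29)) = (47 - 5*(-4)²*4)*(√(2 - 7) - 1*(-29)) = (47 - 5*16*4)*(√(-5) + 29) = (47 - 80*4)*(I*√5 + 29) = (47 - 320)*(29 + I*√5) = -273*(29 + I*√5) = -7917 - 273*I*√5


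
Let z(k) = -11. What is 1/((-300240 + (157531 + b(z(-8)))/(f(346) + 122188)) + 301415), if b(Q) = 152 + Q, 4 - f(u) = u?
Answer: 60923/71663361 ≈ 0.00085013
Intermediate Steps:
f(u) = 4 - u
1/((-300240 + (157531 + b(z(-8)))/(f(346) + 122188)) + 301415) = 1/((-300240 + (157531 + (152 - 11))/((4 - 1*346) + 122188)) + 301415) = 1/((-300240 + (157531 + 141)/((4 - 346) + 122188)) + 301415) = 1/((-300240 + 157672/(-342 + 122188)) + 301415) = 1/((-300240 + 157672/121846) + 301415) = 1/((-300240 + 157672*(1/121846)) + 301415) = 1/((-300240 + 78836/60923) + 301415) = 1/(-18291442684/60923 + 301415) = 1/(71663361/60923) = 60923/71663361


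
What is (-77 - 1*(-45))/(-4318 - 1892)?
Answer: 16/3105 ≈ 0.0051530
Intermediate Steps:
(-77 - 1*(-45))/(-4318 - 1892) = (-77 + 45)/(-6210) = -1/6210*(-32) = 16/3105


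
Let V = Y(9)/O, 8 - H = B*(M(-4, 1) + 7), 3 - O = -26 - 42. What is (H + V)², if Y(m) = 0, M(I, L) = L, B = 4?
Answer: 576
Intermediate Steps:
O = 71 (O = 3 - (-26 - 42) = 3 - 1*(-68) = 3 + 68 = 71)
H = -24 (H = 8 - 4*(1 + 7) = 8 - 4*8 = 8 - 1*32 = 8 - 32 = -24)
V = 0 (V = 0/71 = 0*(1/71) = 0)
(H + V)² = (-24 + 0)² = (-24)² = 576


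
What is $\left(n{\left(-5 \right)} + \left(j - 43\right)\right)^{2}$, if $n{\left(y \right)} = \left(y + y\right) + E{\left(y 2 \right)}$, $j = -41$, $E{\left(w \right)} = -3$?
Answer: $9409$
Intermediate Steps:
$n{\left(y \right)} = -3 + 2 y$ ($n{\left(y \right)} = \left(y + y\right) - 3 = 2 y - 3 = -3 + 2 y$)
$\left(n{\left(-5 \right)} + \left(j - 43\right)\right)^{2} = \left(\left(-3 + 2 \left(-5\right)\right) - 84\right)^{2} = \left(\left(-3 - 10\right) - 84\right)^{2} = \left(-13 - 84\right)^{2} = \left(-97\right)^{2} = 9409$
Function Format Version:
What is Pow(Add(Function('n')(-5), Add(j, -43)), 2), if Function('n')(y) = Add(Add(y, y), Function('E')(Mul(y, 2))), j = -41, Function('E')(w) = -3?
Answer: 9409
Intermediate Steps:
Function('n')(y) = Add(-3, Mul(2, y)) (Function('n')(y) = Add(Add(y, y), -3) = Add(Mul(2, y), -3) = Add(-3, Mul(2, y)))
Pow(Add(Function('n')(-5), Add(j, -43)), 2) = Pow(Add(Add(-3, Mul(2, -5)), Add(-41, -43)), 2) = Pow(Add(Add(-3, -10), -84), 2) = Pow(Add(-13, -84), 2) = Pow(-97, 2) = 9409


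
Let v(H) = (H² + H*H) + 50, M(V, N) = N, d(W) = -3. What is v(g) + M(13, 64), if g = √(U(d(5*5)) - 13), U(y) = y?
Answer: 82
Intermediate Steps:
g = 4*I (g = √(-3 - 13) = √(-16) = 4*I ≈ 4.0*I)
v(H) = 50 + 2*H² (v(H) = (H² + H²) + 50 = 2*H² + 50 = 50 + 2*H²)
v(g) + M(13, 64) = (50 + 2*(4*I)²) + 64 = (50 + 2*(-16)) + 64 = (50 - 32) + 64 = 18 + 64 = 82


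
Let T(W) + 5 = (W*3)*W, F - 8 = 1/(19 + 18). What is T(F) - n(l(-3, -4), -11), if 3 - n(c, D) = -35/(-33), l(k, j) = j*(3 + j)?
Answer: 8419190/45177 ≈ 186.36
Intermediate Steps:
n(c, D) = 64/33 (n(c, D) = 3 - (-35)/(-33) = 3 - (-35)*(-1)/33 = 3 - 1*35/33 = 3 - 35/33 = 64/33)
F = 297/37 (F = 8 + 1/(19 + 18) = 8 + 1/37 = 297/37 ≈ 8.0270)
T(W) = -5 + 3*W² (T(W) = -5 + (W*3)*W = -5 + (3*W)*W = -5 + 3*W²)
T(F) - n(l(-3, -4), -11) = (-5 + 3*(297/37)²) - 1*64/33 = (-5 + 3*(88209/1369)) - 64/33 = (-5 + 264627/1369) - 64/33 = 257782/1369 - 64/33 = 8419190/45177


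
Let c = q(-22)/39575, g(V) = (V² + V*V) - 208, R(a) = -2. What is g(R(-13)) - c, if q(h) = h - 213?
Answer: -1582953/7915 ≈ -199.99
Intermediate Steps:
q(h) = -213 + h
g(V) = -208 + 2*V² (g(V) = (V² + V²) - 208 = 2*V² - 208 = -208 + 2*V²)
c = -47/7915 (c = (-213 - 22)/39575 = -235*1/39575 = -47/7915 ≈ -0.0059381)
g(R(-13)) - c = (-208 + 2*(-2)²) - 1*(-47/7915) = (-208 + 2*4) + 47/7915 = (-208 + 8) + 47/7915 = -200 + 47/7915 = -1582953/7915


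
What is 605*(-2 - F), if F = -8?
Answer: 3630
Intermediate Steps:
605*(-2 - F) = 605*(-2 - 1*(-8)) = 605*(-2 + 8) = 605*6 = 3630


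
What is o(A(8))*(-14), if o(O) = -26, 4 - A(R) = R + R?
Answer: 364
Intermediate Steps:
A(R) = 4 - 2*R (A(R) = 4 - (R + R) = 4 - 2*R)
o(A(8))*(-14) = -26*(-14) = 364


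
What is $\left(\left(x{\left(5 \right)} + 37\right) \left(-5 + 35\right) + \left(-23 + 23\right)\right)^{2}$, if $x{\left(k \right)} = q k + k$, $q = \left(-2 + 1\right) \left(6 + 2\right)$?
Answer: $3600$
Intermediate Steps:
$q = -8$ ($q = \left(-1\right) 8 = -8$)
$x{\left(k \right)} = - 7 k$ ($x{\left(k \right)} = - 8 k + k = - 7 k$)
$\left(\left(x{\left(5 \right)} + 37\right) \left(-5 + 35\right) + \left(-23 + 23\right)\right)^{2} = \left(\left(\left(-7\right) 5 + 37\right) \left(-5 + 35\right) + \left(-23 + 23\right)\right)^{2} = \left(\left(-35 + 37\right) 30 + 0\right)^{2} = \left(2 \cdot 30 + 0\right)^{2} = \left(60 + 0\right)^{2} = 60^{2} = 3600$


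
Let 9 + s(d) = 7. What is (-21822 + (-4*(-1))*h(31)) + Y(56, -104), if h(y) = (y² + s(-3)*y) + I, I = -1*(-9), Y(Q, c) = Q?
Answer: -18134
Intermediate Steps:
s(d) = -2 (s(d) = -9 + 7 = -2)
I = 9
h(y) = 9 + y² - 2*y (h(y) = (y² - 2*y) + 9 = 9 + y² - 2*y)
(-21822 + (-4*(-1))*h(31)) + Y(56, -104) = (-21822 + (-4*(-1))*(9 + 31² - 2*31)) + 56 = (-21822 + 4*(9 + 961 - 62)) + 56 = (-21822 + 4*908) + 56 = (-21822 + 3632) + 56 = -18190 + 56 = -18134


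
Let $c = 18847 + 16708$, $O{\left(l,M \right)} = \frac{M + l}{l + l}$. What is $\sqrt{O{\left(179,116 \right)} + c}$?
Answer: $\frac{\sqrt{4556976630}}{358} \approx 188.56$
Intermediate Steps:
$O{\left(l,M \right)} = \frac{M + l}{2 l}$
$c = 35555$
$\sqrt{O{\left(179,116 \right)} + c} = \sqrt{\frac{116 + 179}{2 \cdot 179} + 35555} = \sqrt{\frac{1}{2} \cdot \frac{1}{179} \cdot 295 + 35555} = \sqrt{\frac{295}{358} + 35555} = \sqrt{\frac{12728985}{358}} = \frac{\sqrt{4556976630}}{358}$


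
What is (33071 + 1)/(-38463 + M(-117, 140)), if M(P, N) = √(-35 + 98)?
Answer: -70669352/82189017 - 5512*√7/82189017 ≈ -0.86002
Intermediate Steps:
M(P, N) = 3*√7 (M(P, N) = √63 = 3*√7)
(33071 + 1)/(-38463 + M(-117, 140)) = (33071 + 1)/(-38463 + 3*√7) = 33072/(-38463 + 3*√7)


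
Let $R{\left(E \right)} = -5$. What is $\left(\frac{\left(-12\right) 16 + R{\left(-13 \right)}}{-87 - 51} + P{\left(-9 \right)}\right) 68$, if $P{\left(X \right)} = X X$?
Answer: $\frac{386750}{69} \approx 5605.1$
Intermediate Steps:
$P{\left(X \right)} = X^{2}$
$\left(\frac{\left(-12\right) 16 + R{\left(-13 \right)}}{-87 - 51} + P{\left(-9 \right)}\right) 68 = \left(\frac{\left(-12\right) 16 - 5}{-87 - 51} + \left(-9\right)^{2}\right) 68 = \left(\frac{-192 - 5}{-138} + 81\right) 68 = \left(\left(-197\right) \left(- \frac{1}{138}\right) + 81\right) 68 = \left(\frac{197}{138} + 81\right) 68 = \frac{11375}{138} \cdot 68 = \frac{386750}{69}$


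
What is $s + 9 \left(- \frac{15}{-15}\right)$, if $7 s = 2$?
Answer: $\frac{65}{7} \approx 9.2857$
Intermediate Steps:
$s = \frac{2}{7}$ ($s = \frac{1}{7} \cdot 2 = \frac{2}{7} \approx 0.28571$)
$s + 9 \left(- \frac{15}{-15}\right) = \frac{2}{7} + 9 \left(- \frac{15}{-15}\right) = \frac{2}{7} + 9 \left(\left(-15\right) \left(- \frac{1}{15}\right)\right) = \frac{2}{7} + 9 \cdot 1 = \frac{2}{7} + 9 = \frac{65}{7}$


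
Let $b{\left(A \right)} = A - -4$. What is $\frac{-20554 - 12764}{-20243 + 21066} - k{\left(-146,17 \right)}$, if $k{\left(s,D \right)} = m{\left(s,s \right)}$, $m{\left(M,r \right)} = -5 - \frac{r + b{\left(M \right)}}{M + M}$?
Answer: $- \frac{2072563}{60079} \approx -34.497$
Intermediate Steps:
$b{\left(A \right)} = 4 + A$ ($b{\left(A \right)} = A + 4 = 4 + A$)
$m{\left(M,r \right)} = -5 - \frac{4 + M + r}{2 M}$ ($m{\left(M,r \right)} = -5 - \frac{r + \left(4 + M\right)}{M + M} = -5 - \frac{4 + M + r}{2 M}$)
$k{\left(s,D \right)} = \frac{-4 - 12 s}{2 s}$ ($k{\left(s,D \right)} = \frac{-4 - s - 11 s}{2 s} = \frac{-4 - 12 s}{2 s}$)
$\frac{-20554 - 12764}{-20243 + 21066} - k{\left(-146,17 \right)} = \frac{-20554 - 12764}{-20243 + 21066} - \left(-6 - \frac{2}{-146}\right) = - \frac{33318}{823} - \left(-6 - - \frac{1}{73}\right) = \left(-33318\right) \frac{1}{823} - \left(-6 + \frac{1}{73}\right) = - \frac{33318}{823} - - \frac{437}{73} = - \frac{33318}{823} + \frac{437}{73} = - \frac{2072563}{60079}$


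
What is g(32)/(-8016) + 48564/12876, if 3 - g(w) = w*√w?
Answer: 10812511/2867056 + 8*√2/501 ≈ 3.7939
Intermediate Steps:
g(w) = 3 - w^(3/2) (g(w) = 3 - w*√w = 3 - w^(3/2))
g(32)/(-8016) + 48564/12876 = (3 - 32^(3/2))/(-8016) + 48564/12876 = (3 - 128*√2)*(-1/8016) + 48564*(1/12876) = (3 - 128*√2)*(-1/8016) + 4047/1073 = (-1/2672 + 8*√2/501) + 4047/1073 = 10812511/2867056 + 8*√2/501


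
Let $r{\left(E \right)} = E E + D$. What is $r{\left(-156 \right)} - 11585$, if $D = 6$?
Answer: $12757$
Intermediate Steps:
$r{\left(E \right)} = 6 + E^{2}$ ($r{\left(E \right)} = E E + 6 = E^{2} + 6 = 6 + E^{2}$)
$r{\left(-156 \right)} - 11585 = \left(6 + \left(-156\right)^{2}\right) - 11585 = \left(6 + 24336\right) - 11585 = 24342 - 11585 = 12757$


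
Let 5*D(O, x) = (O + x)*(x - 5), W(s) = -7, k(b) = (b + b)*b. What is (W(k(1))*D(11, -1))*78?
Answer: 6552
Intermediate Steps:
k(b) = 2*b² (k(b) = (2*b)*b = 2*b²)
D(O, x) = (-5 + x)*(O + x)/5 (D(O, x) = ((O + x)*(x - 5))/5 = ((O + x)*(-5 + x))/5 = ((-5 + x)*(O + x))/5 = (-5 + x)*(O + x)/5)
(W(k(1))*D(11, -1))*78 = -7*(-1*11 - 1*(-1) + (⅕)*(-1)² + (⅕)*11*(-1))*78 = -7*(-11 + 1 + (⅕)*1 - 11/5)*78 = -7*(-11 + 1 + ⅕ - 11/5)*78 = -7*(-12)*78 = 84*78 = 6552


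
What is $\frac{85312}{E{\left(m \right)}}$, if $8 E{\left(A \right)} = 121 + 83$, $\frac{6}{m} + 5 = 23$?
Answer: $\frac{170624}{51} \approx 3345.6$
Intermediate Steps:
$m = \frac{1}{3}$ ($m = \frac{6}{-5 + 23} = \frac{6}{18} = 6 \cdot \frac{1}{18} = \frac{1}{3} \approx 0.33333$)
$E{\left(A \right)} = \frac{51}{2}$ ($E{\left(A \right)} = \frac{121 + 83}{8} = \frac{1}{8} \cdot 204 = \frac{51}{2}$)
$\frac{85312}{E{\left(m \right)}} = \frac{85312}{\frac{51}{2}} = 85312 \cdot \frac{2}{51} = \frac{170624}{51}$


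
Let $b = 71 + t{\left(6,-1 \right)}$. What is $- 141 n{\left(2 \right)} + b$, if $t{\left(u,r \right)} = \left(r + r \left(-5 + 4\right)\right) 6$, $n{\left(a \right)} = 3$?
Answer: $-352$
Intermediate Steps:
$t{\left(u,r \right)} = 0$ ($t{\left(u,r \right)} = \left(r + r \left(-1\right)\right) 6 = \left(r - r\right) 6 = 0 \cdot 6 = 0$)
$b = 71$ ($b = 71 + 0 = 71$)
$- 141 n{\left(2 \right)} + b = \left(-141\right) 3 + 71 = -423 + 71 = -352$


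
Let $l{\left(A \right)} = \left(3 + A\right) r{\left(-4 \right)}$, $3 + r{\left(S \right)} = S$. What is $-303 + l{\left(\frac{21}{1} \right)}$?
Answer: $-471$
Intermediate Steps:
$r{\left(S \right)} = -3 + S$
$l{\left(A \right)} = -21 - 7 A$ ($l{\left(A \right)} = \left(3 + A\right) \left(-3 - 4\right) = \left(3 + A\right) \left(-7\right) = -21 - 7 A$)
$-303 + l{\left(\frac{21}{1} \right)} = -303 - \left(21 + 7 \cdot \frac{21}{1}\right) = -303 - \left(21 + 7 \cdot 21 \cdot 1\right) = -303 - 168 = -471$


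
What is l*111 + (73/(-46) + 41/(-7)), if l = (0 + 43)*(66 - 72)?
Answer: -9223833/322 ≈ -28645.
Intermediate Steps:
l = -258 (l = 43*(-6) = -258)
l*111 + (73/(-46) + 41/(-7)) = -258*111 + (73/(-46) + 41/(-7)) = -28638 + (73*(-1/46) + 41*(-⅐)) = -28638 + (-73/46 - 41/7) = -28638 - 2397/322 = -9223833/322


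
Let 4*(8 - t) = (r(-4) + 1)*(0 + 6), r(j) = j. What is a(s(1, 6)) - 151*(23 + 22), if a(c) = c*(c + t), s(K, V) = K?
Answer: -13563/2 ≈ -6781.5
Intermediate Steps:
t = 25/2 (t = 8 - (-4 + 1)*(0 + 6)/4 = 8 - (-3)*6/4 = 8 - 1/4*(-18) = 8 + 9/2 = 25/2 ≈ 12.500)
a(c) = c*(25/2 + c) (a(c) = c*(c + 25/2) = c*(25/2 + c))
a(s(1, 6)) - 151*(23 + 22) = (1/2)*1*(25 + 2*1) - 151*(23 + 22) = (1/2)*1*(25 + 2) - 151*45 = (1/2)*1*27 - 6795 = 27/2 - 6795 = -13563/2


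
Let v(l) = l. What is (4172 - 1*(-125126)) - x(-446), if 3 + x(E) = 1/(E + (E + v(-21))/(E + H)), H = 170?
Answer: 15856052605/122629 ≈ 1.2930e+5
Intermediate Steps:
x(E) = -3 + 1/(E + (-21 + E)/(170 + E)) (x(E) = -3 + 1/(E + (E - 21)/(E + 170)) = -3 + 1/(E + (-21 + E)/(170 + E)))
(4172 - 1*(-125126)) - x(-446) = (4172 - 1*(-125126)) - (233 - 512*(-446) - 3*(-446)**2)/(-21 + (-446)**2 + 171*(-446)) = (4172 + 125126) - (233 + 228352 - 3*198916)/(-21 + 198916 - 76266) = 129298 - (233 + 228352 - 596748)/122629 = 129298 - (-368163)/122629 = 129298 - 1*(-368163/122629) = 129298 + 368163/122629 = 15856052605/122629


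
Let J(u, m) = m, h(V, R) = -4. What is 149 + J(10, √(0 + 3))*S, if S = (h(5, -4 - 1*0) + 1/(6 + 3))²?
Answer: 149 + 1225*√3/81 ≈ 175.19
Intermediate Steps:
S = 1225/81 (S = (-4 + 1/(6 + 3))² = (-4 + 1/9)² = (-4 + ⅑)² = (-35/9)² = 1225/81 ≈ 15.123)
149 + J(10, √(0 + 3))*S = 149 + √(0 + 3)*(1225/81) = 149 + √3*(1225/81) = 149 + 1225*√3/81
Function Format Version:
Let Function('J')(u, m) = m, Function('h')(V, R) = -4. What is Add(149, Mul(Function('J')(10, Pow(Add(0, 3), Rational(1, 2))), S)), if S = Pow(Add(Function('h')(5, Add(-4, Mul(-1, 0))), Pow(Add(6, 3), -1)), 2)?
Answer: Add(149, Mul(Rational(1225, 81), Pow(3, Rational(1, 2)))) ≈ 175.19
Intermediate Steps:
S = Rational(1225, 81) (S = Pow(Add(-4, Pow(Add(6, 3), -1)), 2) = Pow(Add(-4, Pow(9, -1)), 2) = Pow(Add(-4, Rational(1, 9)), 2) = Pow(Rational(-35, 9), 2) = Rational(1225, 81) ≈ 15.123)
Add(149, Mul(Function('J')(10, Pow(Add(0, 3), Rational(1, 2))), S)) = Add(149, Mul(Pow(Add(0, 3), Rational(1, 2)), Rational(1225, 81))) = Add(149, Mul(Pow(3, Rational(1, 2)), Rational(1225, 81))) = Add(149, Mul(Rational(1225, 81), Pow(3, Rational(1, 2))))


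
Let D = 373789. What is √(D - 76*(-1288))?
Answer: √471677 ≈ 686.79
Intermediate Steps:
√(D - 76*(-1288)) = √(373789 - 76*(-1288)) = √(373789 + 97888) = √471677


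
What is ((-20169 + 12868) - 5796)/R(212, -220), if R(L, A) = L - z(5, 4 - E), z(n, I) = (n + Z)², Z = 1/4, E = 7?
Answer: -209552/2951 ≈ -71.010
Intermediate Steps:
Z = ¼ (Z = 1*(¼) = ¼ ≈ 0.25000)
z(n, I) = (¼ + n)² (z(n, I) = (n + ¼)² = (¼ + n)²)
R(L, A) = -441/16 + L (R(L, A) = L - (1 + 4*5)²/16 = L - (1 + 20)²/16 = L - 21²/16 = L - 441/16 = -441/16 + L)
((-20169 + 12868) - 5796)/R(212, -220) = ((-20169 + 12868) - 5796)/(-441/16 + 212) = (-7301 - 5796)/(2951/16) = -13097*16/2951 = -209552/2951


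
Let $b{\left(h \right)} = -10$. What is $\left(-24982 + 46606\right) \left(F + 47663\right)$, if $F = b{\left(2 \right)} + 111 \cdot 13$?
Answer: $1061651904$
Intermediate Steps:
$F = 1433$ ($F = -10 + 111 \cdot 13 = -10 + 1443 = 1433$)
$\left(-24982 + 46606\right) \left(F + 47663\right) = \left(-24982 + 46606\right) \left(1433 + 47663\right) = 21624 \cdot 49096 = 1061651904$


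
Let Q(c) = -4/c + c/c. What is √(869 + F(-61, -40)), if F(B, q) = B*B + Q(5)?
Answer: √114755/5 ≈ 67.751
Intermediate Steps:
Q(c) = 1 - 4/c (Q(c) = -4/c + 1 = 1 - 4/c)
F(B, q) = ⅕ + B² (F(B, q) = B*B + (-4 + 5)/5 = B² + (⅕)*1 = B² + ⅕ = ⅕ + B²)
√(869 + F(-61, -40)) = √(869 + (⅕ + (-61)²)) = √(869 + (⅕ + 3721)) = √(869 + 18606/5) = √(22951/5) = √114755/5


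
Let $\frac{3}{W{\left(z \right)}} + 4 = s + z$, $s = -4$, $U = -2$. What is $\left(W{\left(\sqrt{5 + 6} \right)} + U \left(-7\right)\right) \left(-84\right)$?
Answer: $- \frac{60312}{53} + \frac{252 \sqrt{11}}{53} \approx -1122.2$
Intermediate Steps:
$W{\left(z \right)} = \frac{3}{-8 + z}$ ($W{\left(z \right)} = \frac{3}{-4 + \left(-4 + z\right)} = \frac{3}{-8 + z}$)
$\left(W{\left(\sqrt{5 + 6} \right)} + U \left(-7\right)\right) \left(-84\right) = \left(\frac{3}{-8 + \sqrt{5 + 6}} - -14\right) \left(-84\right) = \left(\frac{3}{-8 + \sqrt{11}} + 14\right) \left(-84\right) = \left(14 + \frac{3}{-8 + \sqrt{11}}\right) \left(-84\right) = -1176 - \frac{252}{-8 + \sqrt{11}}$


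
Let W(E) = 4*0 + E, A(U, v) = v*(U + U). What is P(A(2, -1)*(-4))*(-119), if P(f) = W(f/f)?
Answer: -119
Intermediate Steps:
A(U, v) = 2*U*v (A(U, v) = v*(2*U) = 2*U*v)
W(E) = E (W(E) = 0 + E = E)
P(f) = 1 (P(f) = f/f = 1)
P(A(2, -1)*(-4))*(-119) = 1*(-119) = -119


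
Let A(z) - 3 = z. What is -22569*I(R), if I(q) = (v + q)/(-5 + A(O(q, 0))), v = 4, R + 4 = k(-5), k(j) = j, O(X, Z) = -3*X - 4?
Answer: 37615/7 ≈ 5373.6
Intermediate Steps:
O(X, Z) = -4 - 3*X
A(z) = 3 + z
R = -9 (R = -4 - 5 = -9)
I(q) = (4 + q)/(-6 - 3*q) (I(q) = (4 + q)/(-5 + (3 + (-4 - 3*q))) = (4 + q)/(-5 + (-1 - 3*q)) = (4 + q)/(-6 - 3*q))
-22569*I(R) = -7523*(-4 - 1*(-9))/(2 - 9) = -7523*(-4 + 9)/(-7) = -7523*(-1)*5/7 = -22569*(-5/21) = 37615/7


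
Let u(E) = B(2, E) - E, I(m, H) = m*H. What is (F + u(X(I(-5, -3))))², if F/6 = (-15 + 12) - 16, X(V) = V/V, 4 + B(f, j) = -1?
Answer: 14400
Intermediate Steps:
B(f, j) = -5 (B(f, j) = -4 - 1 = -5)
I(m, H) = H*m
X(V) = 1
u(E) = -5 - E
F = -114 (F = 6*((-15 + 12) - 16) = 6*(-3 - 16) = 6*(-19) = -114)
(F + u(X(I(-5, -3))))² = (-114 + (-5 - 1*1))² = (-114 + (-5 - 1))² = (-114 - 6)² = (-120)² = 14400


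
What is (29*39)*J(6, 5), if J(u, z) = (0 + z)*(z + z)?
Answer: 56550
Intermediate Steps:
J(u, z) = 2*z² (J(u, z) = z*(2*z) = 2*z²)
(29*39)*J(6, 5) = (29*39)*(2*5²) = 1131*(2*25) = 1131*50 = 56550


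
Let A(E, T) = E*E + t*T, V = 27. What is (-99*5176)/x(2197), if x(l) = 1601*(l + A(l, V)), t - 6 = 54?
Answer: -256212/3866916113 ≈ -6.6257e-5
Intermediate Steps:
t = 60 (t = 6 + 54 = 60)
A(E, T) = E² + 60*T (A(E, T) = E*E + 60*T = E² + 60*T)
x(l) = 2593620 + 1601*l + 1601*l² (x(l) = 1601*(l + (l² + 60*27)) = 1601*(l + (l² + 1620)) = 1601*(l + (1620 + l²)) = 1601*(1620 + l + l²) = 2593620 + 1601*l + 1601*l²)
(-99*5176)/x(2197) = (-99*5176)/(2593620 + 1601*2197 + 1601*2197²) = -512424/(2593620 + 3517397 + 1601*4826809) = -512424/(2593620 + 3517397 + 7727721209) = -512424/7733832226 = -512424*1/7733832226 = -256212/3866916113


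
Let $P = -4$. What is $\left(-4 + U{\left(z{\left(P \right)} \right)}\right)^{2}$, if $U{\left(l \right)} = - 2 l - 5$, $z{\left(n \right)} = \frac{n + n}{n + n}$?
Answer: $121$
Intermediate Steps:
$z{\left(n \right)} = 1$ ($z{\left(n \right)} = \frac{2 n}{2 n} = 2 n \frac{1}{2 n} = 1$)
$U{\left(l \right)} = -5 - 2 l$
$\left(-4 + U{\left(z{\left(P \right)} \right)}\right)^{2} = \left(-4 - 7\right)^{2} = \left(-11\right)^{2} = 121$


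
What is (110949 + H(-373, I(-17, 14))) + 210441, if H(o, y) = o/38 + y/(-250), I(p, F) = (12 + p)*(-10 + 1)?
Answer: 152655502/475 ≈ 3.2138e+5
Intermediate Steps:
I(p, F) = -108 - 9*p (I(p, F) = (12 + p)*(-9) = -108 - 9*p)
H(o, y) = -y/250 + o/38 (H(o, y) = o*(1/38) + y*(-1/250) = o/38 - y/250 = -y/250 + o/38)
(110949 + H(-373, I(-17, 14))) + 210441 = (110949 + (-(-108 - 9*(-17))/250 + (1/38)*(-373))) + 210441 = (110949 + (-(-108 + 153)/250 - 373/38)) + 210441 = (110949 + (-1/250*45 - 373/38)) + 210441 = (110949 + (-9/50 - 373/38)) + 210441 = (110949 - 4748/475) + 210441 = 52696027/475 + 210441 = 152655502/475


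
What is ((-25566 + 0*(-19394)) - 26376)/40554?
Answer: -8657/6759 ≈ -1.2808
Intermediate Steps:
((-25566 + 0*(-19394)) - 26376)/40554 = ((-25566 + 0) - 26376)*(1/40554) = (-25566 - 26376)*(1/40554) = -51942*1/40554 = -8657/6759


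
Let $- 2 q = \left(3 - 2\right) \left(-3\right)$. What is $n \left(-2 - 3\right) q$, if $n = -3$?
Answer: $\frac{45}{2} \approx 22.5$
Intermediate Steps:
$q = \frac{3}{2}$ ($q = - \frac{\left(3 - 2\right) \left(-3\right)}{2} = - \frac{1 \left(-3\right)}{2} = \left(- \frac{1}{2}\right) \left(-3\right) = \frac{3}{2} \approx 1.5$)
$n \left(-2 - 3\right) q = - 3 \left(-2 - 3\right) \frac{3}{2} = \left(-3\right) \left(-5\right) \frac{3}{2} = 15 \cdot \frac{3}{2} = \frac{45}{2}$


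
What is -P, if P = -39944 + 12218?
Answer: 27726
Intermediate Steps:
P = -27726
-P = -1*(-27726) = 27726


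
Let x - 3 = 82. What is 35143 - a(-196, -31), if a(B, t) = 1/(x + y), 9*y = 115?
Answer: 30925831/880 ≈ 35143.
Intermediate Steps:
x = 85 (x = 3 + 82 = 85)
y = 115/9 (y = (⅑)*115 = 115/9 ≈ 12.778)
a(B, t) = 9/880 (a(B, t) = 1/(85 + 115/9) = 1/(880/9) = 9/880)
35143 - a(-196, -31) = 35143 - 1*9/880 = 35143 - 9/880 = 30925831/880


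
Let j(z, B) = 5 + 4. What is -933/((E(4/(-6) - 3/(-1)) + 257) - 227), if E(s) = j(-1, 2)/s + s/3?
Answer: -58779/2182 ≈ -26.938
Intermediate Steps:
j(z, B) = 9
E(s) = 9/s + s/3
-933/((E(4/(-6) - 3/(-1)) + 257) - 227) = -933/(((9/(4/(-6) - 3/(-1)) + (4/(-6) - 3/(-1))/3) + 257) - 227) = -933/(((9/(4*(-1/6) - 3*(-1)) + (4*(-1/6) - 3*(-1))/3) + 257) - 227) = -933/(((9/(-2/3 + 3) + (-2/3 + 3)/3) + 257) - 227) = -933/(((9/(7/3) + (1/3)*(7/3)) + 257) - 227) = -933/(((9*(3/7) + 7/9) + 257) - 227) = -933/(((27/7 + 7/9) + 257) - 227) = -933/((292/63 + 257) - 227) = -933/(16483/63 - 227) = -933/2182/63 = -933*63/2182 = -58779/2182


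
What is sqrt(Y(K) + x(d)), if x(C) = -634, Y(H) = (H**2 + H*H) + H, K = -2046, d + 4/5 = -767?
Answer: 4*sqrt(523097) ≈ 2893.0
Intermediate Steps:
d = -3839/5 (d = -4/5 - 767 = -3839/5 ≈ -767.80)
Y(H) = H + 2*H**2 (Y(H) = (H**2 + H**2) + H = 2*H**2 + H = H + 2*H**2)
sqrt(Y(K) + x(d)) = sqrt(-2046*(1 + 2*(-2046)) - 634) = sqrt(-2046*(1 - 4092) - 634) = sqrt(-2046*(-4091) - 634) = sqrt(8370186 - 634) = sqrt(8369552) = 4*sqrt(523097)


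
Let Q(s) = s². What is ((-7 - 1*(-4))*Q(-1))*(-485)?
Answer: 1455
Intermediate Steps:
((-7 - 1*(-4))*Q(-1))*(-485) = ((-7 - 1*(-4))*(-1)²)*(-485) = ((-7 + 4)*1)*(-485) = -3*1*(-485) = -3*(-485) = 1455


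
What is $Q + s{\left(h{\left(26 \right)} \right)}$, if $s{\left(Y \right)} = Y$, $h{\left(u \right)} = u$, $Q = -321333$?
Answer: $-321307$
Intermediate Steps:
$Q + s{\left(h{\left(26 \right)} \right)} = -321333 + 26 = -321307$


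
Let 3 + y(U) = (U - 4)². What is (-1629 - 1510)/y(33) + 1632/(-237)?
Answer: -703853/66202 ≈ -10.632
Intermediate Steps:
y(U) = -3 + (-4 + U)² (y(U) = -3 + (U - 4)² = -3 + (-4 + U)²)
(-1629 - 1510)/y(33) + 1632/(-237) = (-1629 - 1510)/(-3 + (-4 + 33)²) + 1632/(-237) = -3139/(-3 + 29²) + 1632*(-1/237) = -3139/(-3 + 841) - 544/79 = -3139/838 - 544/79 = -703853/66202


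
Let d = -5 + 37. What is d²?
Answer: 1024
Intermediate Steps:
d = 32
d² = 32² = 1024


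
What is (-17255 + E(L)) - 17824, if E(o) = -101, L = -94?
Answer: -35180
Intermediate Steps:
(-17255 + E(L)) - 17824 = (-17255 - 101) - 17824 = -17356 - 17824 = -35180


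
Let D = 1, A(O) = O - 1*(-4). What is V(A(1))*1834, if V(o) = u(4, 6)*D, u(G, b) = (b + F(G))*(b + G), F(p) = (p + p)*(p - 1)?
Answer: 550200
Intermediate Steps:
A(O) = 4 + O (A(O) = O + 4 = 4 + O)
F(p) = 2*p*(-1 + p) (F(p) = (2*p)*(-1 + p) = 2*p*(-1 + p))
u(G, b) = (G + b)*(b + 2*G*(-1 + G)) (u(G, b) = (b + 2*G*(-1 + G))*(b + G) = (b + 2*G*(-1 + G))*(G + b) = (G + b)*(b + 2*G*(-1 + G)))
V(o) = 300 (V(o) = (6**2 + 4*6 + 2*4**2*(-1 + 4) + 2*4*6*(-1 + 4))*1 = (36 + 24 + 2*16*3 + 2*4*6*3)*1 = (36 + 24 + 96 + 144)*1 = 300*1 = 300)
V(A(1))*1834 = 300*1834 = 550200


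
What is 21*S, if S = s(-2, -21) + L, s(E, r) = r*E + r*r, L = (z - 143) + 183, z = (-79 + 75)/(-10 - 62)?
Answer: 65905/6 ≈ 10984.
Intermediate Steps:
z = 1/18 (z = -4/(-72) = -4*(-1/72) = 1/18 ≈ 0.055556)
L = 721/18 (L = (1/18 - 143) + 183 = -2573/18 + 183 = 721/18 ≈ 40.056)
s(E, r) = r² + E*r (s(E, r) = E*r + r² = r² + E*r)
S = 9415/18 (S = -21*(-2 - 21) + 721/18 = -21*(-23) + 721/18 = 483 + 721/18 = 9415/18 ≈ 523.06)
21*S = 21*(9415/18) = 65905/6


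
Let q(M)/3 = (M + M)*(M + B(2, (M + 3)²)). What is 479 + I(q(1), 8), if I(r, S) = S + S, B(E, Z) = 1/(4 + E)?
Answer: 495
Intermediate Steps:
q(M) = 6*M*(⅙ + M) (q(M) = 3*((M + M)*(M + 1/(4 + 2))) = 3*((2*M)*(M + 1/6)) = 3*((2*M)*(M + ⅙)) = 3*((2*M)*(⅙ + M)) = 3*(2*M*(⅙ + M)) = 6*M*(⅙ + M))
I(r, S) = 2*S
479 + I(q(1), 8) = 479 + 2*8 = 479 + 16 = 495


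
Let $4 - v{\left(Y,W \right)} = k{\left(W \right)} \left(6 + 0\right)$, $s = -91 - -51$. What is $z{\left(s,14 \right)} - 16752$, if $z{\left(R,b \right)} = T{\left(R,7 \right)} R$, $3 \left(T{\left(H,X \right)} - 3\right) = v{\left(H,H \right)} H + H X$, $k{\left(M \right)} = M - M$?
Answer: $- \frac{33016}{3} \approx -11005.0$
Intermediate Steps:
$k{\left(M \right)} = 0$
$s = -40$ ($s = -91 + 51 = -40$)
$v{\left(Y,W \right)} = 4$ ($v{\left(Y,W \right)} = 4 - 0 \left(6 + 0\right) = 4 - 0 \cdot 6 = 4 - 0 = 4 + 0 = 4$)
$T{\left(H,X \right)} = 3 + \frac{4 H}{3} + \frac{H X}{3}$ ($T{\left(H,X \right)} = 3 + \frac{4 H + H X}{3} = 3 + \left(\frac{4 H}{3} + \frac{H X}{3}\right) = 3 + \frac{4 H}{3} + \frac{H X}{3}$)
$z{\left(R,b \right)} = R \left(3 + \frac{11 R}{3}\right)$ ($z{\left(R,b \right)} = \left(3 + \frac{4 R}{3} + \frac{1}{3} R 7\right) R = \left(3 + \frac{4 R}{3} + \frac{7 R}{3}\right) R = \left(3 + \frac{11 R}{3}\right) R = R \left(3 + \frac{11 R}{3}\right)$)
$z{\left(s,14 \right)} - 16752 = \frac{1}{3} \left(-40\right) \left(9 + 11 \left(-40\right)\right) - 16752 = \frac{1}{3} \left(-40\right) \left(9 - 440\right) - 16752 = \frac{1}{3} \left(-40\right) \left(-431\right) - 16752 = \frac{17240}{3} - 16752 = - \frac{33016}{3}$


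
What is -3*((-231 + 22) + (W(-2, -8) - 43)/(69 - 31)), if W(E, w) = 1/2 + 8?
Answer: 47859/76 ≈ 629.72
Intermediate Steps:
W(E, w) = 17/2 (W(E, w) = ½ + 8 = 17/2)
-3*((-231 + 22) + (W(-2, -8) - 43)/(69 - 31)) = -3*((-231 + 22) + (17/2 - 43)/(69 - 31)) = -3*(-209 - 69/2/38) = -3*(-209 - 69/2*1/38) = -3*(-209 - 69/76) = -3*(-15953/76) = 47859/76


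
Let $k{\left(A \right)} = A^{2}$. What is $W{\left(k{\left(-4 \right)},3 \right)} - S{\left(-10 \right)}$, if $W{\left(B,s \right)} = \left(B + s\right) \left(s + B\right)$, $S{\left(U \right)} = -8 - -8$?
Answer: $361$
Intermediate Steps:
$S{\left(U \right)} = 0$ ($S{\left(U \right)} = -8 + 8 = 0$)
$W{\left(B,s \right)} = \left(B + s\right)^{2}$ ($W{\left(B,s \right)} = \left(B + s\right) \left(B + s\right) = \left(B + s\right)^{2}$)
$W{\left(k{\left(-4 \right)},3 \right)} - S{\left(-10 \right)} = \left(\left(-4\right)^{2} + 3\right)^{2} - 0 = \left(16 + 3\right)^{2} + 0 = 19^{2} + 0 = 361 + 0 = 361$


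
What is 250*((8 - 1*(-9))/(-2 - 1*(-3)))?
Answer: 4250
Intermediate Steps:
250*((8 - 1*(-9))/(-2 - 1*(-3))) = 250*((8 + 9)/(-2 + 3)) = 250*(17/1) = 250*(17*1) = 250*17 = 4250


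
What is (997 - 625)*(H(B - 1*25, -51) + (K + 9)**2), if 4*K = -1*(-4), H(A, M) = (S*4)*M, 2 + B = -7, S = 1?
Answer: -38688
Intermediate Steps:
B = -9 (B = -2 - 7 = -9)
H(A, M) = 4*M (H(A, M) = (1*4)*M = 4*M)
K = 1 (K = (-1*(-4))/4 = (1/4)*4 = 1)
(997 - 625)*(H(B - 1*25, -51) + (K + 9)**2) = (997 - 625)*(4*(-51) + (1 + 9)**2) = 372*(-204 + 10**2) = 372*(-204 + 100) = 372*(-104) = -38688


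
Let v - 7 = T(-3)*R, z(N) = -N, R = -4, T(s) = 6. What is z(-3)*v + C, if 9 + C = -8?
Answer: -68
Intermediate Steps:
C = -17 (C = -9 - 8 = -17)
v = -17 (v = 7 + 6*(-4) = 7 - 24 = -17)
z(-3)*v + C = -1*(-3)*(-17) - 17 = 3*(-17) - 17 = -51 - 17 = -68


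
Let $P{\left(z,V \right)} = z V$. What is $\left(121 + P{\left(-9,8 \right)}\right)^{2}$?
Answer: $2401$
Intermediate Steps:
$P{\left(z,V \right)} = V z$
$\left(121 + P{\left(-9,8 \right)}\right)^{2} = \left(121 + 8 \left(-9\right)\right)^{2} = \left(121 - 72\right)^{2} = 49^{2} = 2401$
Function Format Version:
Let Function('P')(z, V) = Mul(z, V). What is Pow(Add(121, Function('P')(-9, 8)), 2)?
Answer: 2401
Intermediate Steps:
Function('P')(z, V) = Mul(V, z)
Pow(Add(121, Function('P')(-9, 8)), 2) = Pow(Add(121, Mul(8, -9)), 2) = Pow(Add(121, -72), 2) = Pow(49, 2) = 2401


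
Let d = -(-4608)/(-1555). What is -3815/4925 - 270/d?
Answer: 22779797/252160 ≈ 90.339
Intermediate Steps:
d = -4608/1555 (d = -(-4608)*(-1)/1555 = -1*4608/1555 = -4608/1555 ≈ -2.9633)
-3815/4925 - 270/d = -3815/4925 - 270/(-4608/1555) = -3815*1/4925 - 270*(-1555/4608) = -763/985 + 23325/256 = 22779797/252160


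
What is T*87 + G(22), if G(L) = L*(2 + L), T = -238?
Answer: -20178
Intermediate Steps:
T*87 + G(22) = -238*87 + 22*(2 + 22) = -20706 + 22*24 = -20706 + 528 = -20178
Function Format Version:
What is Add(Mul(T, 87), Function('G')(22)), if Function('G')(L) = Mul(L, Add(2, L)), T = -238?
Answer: -20178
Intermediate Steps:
Add(Mul(T, 87), Function('G')(22)) = Add(Mul(-238, 87), Mul(22, Add(2, 22))) = Add(-20706, Mul(22, 24)) = Add(-20706, 528) = -20178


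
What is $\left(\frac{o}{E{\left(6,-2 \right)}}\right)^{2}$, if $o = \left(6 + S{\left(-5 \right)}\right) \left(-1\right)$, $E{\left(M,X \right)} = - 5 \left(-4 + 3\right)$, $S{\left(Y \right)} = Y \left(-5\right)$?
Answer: $\frac{961}{25} \approx 38.44$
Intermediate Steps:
$S{\left(Y \right)} = - 5 Y$
$E{\left(M,X \right)} = 5$ ($E{\left(M,X \right)} = \left(-5\right) \left(-1\right) = 5$)
$o = -31$ ($o = \left(6 - -25\right) \left(-1\right) = \left(6 + 25\right) \left(-1\right) = 31 \left(-1\right) = -31$)
$\left(\frac{o}{E{\left(6,-2 \right)}}\right)^{2} = \left(- \frac{31}{5}\right)^{2} = \frac{961}{25}$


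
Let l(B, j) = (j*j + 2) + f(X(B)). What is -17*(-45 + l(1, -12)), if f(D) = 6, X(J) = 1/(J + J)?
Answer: -1819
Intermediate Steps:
X(J) = 1/(2*J)
l(B, j) = 8 + j**2 (l(B, j) = (j*j + 2) + 6 = (j**2 + 2) + 6 = (2 + j**2) + 6 = 8 + j**2)
-17*(-45 + l(1, -12)) = -17*(-45 + (8 + (-12)**2)) = -17*(-45 + (8 + 144)) = -17*(-45 + 152) = -17*107 = -1819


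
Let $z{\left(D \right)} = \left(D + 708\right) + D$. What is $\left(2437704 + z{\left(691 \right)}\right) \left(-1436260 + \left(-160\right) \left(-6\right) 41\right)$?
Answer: $-3408148238600$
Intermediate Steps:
$z{\left(D \right)} = 708 + 2 D$ ($z{\left(D \right)} = \left(708 + D\right) + D = 708 + 2 D$)
$\left(2437704 + z{\left(691 \right)}\right) \left(-1436260 + \left(-160\right) \left(-6\right) 41\right) = \left(2437704 + \left(708 + 2 \cdot 691\right)\right) \left(-1436260 + \left(-160\right) \left(-6\right) 41\right) = \left(2437704 + \left(708 + 1382\right)\right) \left(-1436260 + 960 \cdot 41\right) = \left(2437704 + 2090\right) \left(-1436260 + 39360\right) = 2439794 \left(-1396900\right) = -3408148238600$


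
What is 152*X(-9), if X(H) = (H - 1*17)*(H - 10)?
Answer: 75088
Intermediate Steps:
X(H) = (-17 + H)*(-10 + H) (X(H) = (H - 17)*(-10 + H) = (-17 + H)*(-10 + H))
152*X(-9) = 152*(170 + (-9)² - 27*(-9)) = 152*(170 + 81 + 243) = 152*494 = 75088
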